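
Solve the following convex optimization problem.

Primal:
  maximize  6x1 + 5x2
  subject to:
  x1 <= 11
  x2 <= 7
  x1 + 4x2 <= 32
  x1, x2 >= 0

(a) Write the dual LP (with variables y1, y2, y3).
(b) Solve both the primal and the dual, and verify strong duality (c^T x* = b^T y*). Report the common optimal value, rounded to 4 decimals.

The standard primal-dual pair for 'max c^T x s.t. A x <= b, x >= 0' is:
  Dual:  min b^T y  s.t.  A^T y >= c,  y >= 0.

So the dual LP is:
  minimize  11y1 + 7y2 + 32y3
  subject to:
    y1 + y3 >= 6
    y2 + 4y3 >= 5
    y1, y2, y3 >= 0

Solving the primal: x* = (11, 5.25).
  primal value c^T x* = 92.25.
Solving the dual: y* = (4.75, 0, 1.25).
  dual value b^T y* = 92.25.
Strong duality: c^T x* = b^T y*. Confirmed.

92.25


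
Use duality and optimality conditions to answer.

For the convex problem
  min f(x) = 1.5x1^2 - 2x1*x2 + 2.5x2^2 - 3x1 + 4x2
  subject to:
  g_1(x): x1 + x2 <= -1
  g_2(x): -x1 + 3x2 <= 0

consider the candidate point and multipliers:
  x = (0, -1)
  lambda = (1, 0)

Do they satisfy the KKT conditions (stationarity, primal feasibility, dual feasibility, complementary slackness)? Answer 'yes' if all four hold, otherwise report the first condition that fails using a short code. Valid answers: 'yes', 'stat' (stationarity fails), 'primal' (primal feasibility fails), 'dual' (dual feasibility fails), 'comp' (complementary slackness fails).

Gradient of f: grad f(x) = Q x + c = (-1, -1)
Constraint values g_i(x) = a_i^T x - b_i:
  g_1((0, -1)) = 0
  g_2((0, -1)) = -3
Stationarity residual: grad f(x) + sum_i lambda_i a_i = (0, 0)
  -> stationarity OK
Primal feasibility (all g_i <= 0): OK
Dual feasibility (all lambda_i >= 0): OK
Complementary slackness (lambda_i * g_i(x) = 0 for all i): OK

Verdict: yes, KKT holds.

yes


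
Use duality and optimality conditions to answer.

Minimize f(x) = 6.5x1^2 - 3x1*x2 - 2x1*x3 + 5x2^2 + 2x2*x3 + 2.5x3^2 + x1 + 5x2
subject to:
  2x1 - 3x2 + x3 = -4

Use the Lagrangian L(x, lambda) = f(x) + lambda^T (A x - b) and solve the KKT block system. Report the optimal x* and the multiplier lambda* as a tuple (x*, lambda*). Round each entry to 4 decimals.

Form the Lagrangian:
  L(x, lambda) = (1/2) x^T Q x + c^T x + lambda^T (A x - b)
Stationarity (grad_x L = 0): Q x + c + A^T lambda = 0.
Primal feasibility: A x = b.

This gives the KKT block system:
  [ Q   A^T ] [ x     ]   [-c ]
  [ A    0  ] [ lambda ] = [ b ]

Solving the linear system:
  x*      = (-0.6392, 0.5301, -1.1314)
  lambda* = (3.3185)
  f(x*)   = 7.6425

x* = (-0.6392, 0.5301, -1.1314), lambda* = (3.3185)


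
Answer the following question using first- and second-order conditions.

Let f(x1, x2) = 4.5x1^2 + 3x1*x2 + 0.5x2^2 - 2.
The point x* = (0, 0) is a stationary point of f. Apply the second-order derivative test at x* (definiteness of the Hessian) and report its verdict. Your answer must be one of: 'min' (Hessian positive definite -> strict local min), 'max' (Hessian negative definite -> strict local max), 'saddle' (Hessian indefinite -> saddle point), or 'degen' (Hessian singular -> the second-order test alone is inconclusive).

Compute the Hessian H = grad^2 f:
  H = [[9, 3], [3, 1]]
Verify stationarity: grad f(x*) = H x* + g = (0, 0).
Eigenvalues of H: 0, 10.
H has a zero eigenvalue (singular; positive semidefinite but not definite), so H is neither positive definite, negative definite, nor indefinite. The second-order test alone is inconclusive -> degen.
(Indeed, f is constant along the null direction of H through x*, so x* is not a strict local extremum.)

degen


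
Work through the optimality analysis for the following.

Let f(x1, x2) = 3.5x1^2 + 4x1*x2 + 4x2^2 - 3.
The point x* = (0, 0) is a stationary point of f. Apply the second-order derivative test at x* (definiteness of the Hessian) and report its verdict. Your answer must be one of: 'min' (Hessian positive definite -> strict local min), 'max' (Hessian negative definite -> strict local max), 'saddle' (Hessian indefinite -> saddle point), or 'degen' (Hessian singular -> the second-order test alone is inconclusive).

Compute the Hessian H = grad^2 f:
  H = [[7, 4], [4, 8]]
Verify stationarity: grad f(x*) = H x* + g = (0, 0).
Eigenvalues of H: 3.4689, 11.5311.
Both eigenvalues > 0, so H is positive definite -> x* is a strict local min.

min


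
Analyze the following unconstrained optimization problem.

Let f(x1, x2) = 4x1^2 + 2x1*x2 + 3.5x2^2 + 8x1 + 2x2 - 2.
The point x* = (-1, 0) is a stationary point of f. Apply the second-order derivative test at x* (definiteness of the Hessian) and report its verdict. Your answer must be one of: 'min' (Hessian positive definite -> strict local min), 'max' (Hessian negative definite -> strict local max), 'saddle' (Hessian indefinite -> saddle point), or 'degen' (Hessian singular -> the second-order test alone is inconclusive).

Compute the Hessian H = grad^2 f:
  H = [[8, 2], [2, 7]]
Verify stationarity: grad f(x*) = H x* + g = (0, 0).
Eigenvalues of H: 5.4384, 9.5616.
Both eigenvalues > 0, so H is positive definite -> x* is a strict local min.

min


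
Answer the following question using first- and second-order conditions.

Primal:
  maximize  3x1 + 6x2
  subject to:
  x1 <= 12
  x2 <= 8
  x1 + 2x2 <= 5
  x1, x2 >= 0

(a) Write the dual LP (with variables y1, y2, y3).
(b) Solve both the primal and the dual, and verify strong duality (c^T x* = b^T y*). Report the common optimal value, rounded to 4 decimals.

The standard primal-dual pair for 'max c^T x s.t. A x <= b, x >= 0' is:
  Dual:  min b^T y  s.t.  A^T y >= c,  y >= 0.

So the dual LP is:
  minimize  12y1 + 8y2 + 5y3
  subject to:
    y1 + y3 >= 3
    y2 + 2y3 >= 6
    y1, y2, y3 >= 0

Solving the primal: x* = (5, 0).
  primal value c^T x* = 15.
Solving the dual: y* = (0, 0, 3).
  dual value b^T y* = 15.
Strong duality: c^T x* = b^T y*. Confirmed.

15


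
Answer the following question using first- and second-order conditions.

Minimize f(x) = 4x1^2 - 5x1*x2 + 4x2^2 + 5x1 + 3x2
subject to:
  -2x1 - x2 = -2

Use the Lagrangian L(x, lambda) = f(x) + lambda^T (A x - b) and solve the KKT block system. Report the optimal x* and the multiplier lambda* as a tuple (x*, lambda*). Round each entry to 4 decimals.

Form the Lagrangian:
  L(x, lambda) = (1/2) x^T Q x + c^T x + lambda^T (A x - b)
Stationarity (grad_x L = 0): Q x + c + A^T lambda = 0.
Primal feasibility: A x = b.

This gives the KKT block system:
  [ Q   A^T ] [ x     ]   [-c ]
  [ A    0  ] [ lambda ] = [ b ]

Solving the linear system:
  x*      = (0.7167, 0.5667)
  lambda* = (3.95)
  f(x*)   = 6.5917

x* = (0.7167, 0.5667), lambda* = (3.95)


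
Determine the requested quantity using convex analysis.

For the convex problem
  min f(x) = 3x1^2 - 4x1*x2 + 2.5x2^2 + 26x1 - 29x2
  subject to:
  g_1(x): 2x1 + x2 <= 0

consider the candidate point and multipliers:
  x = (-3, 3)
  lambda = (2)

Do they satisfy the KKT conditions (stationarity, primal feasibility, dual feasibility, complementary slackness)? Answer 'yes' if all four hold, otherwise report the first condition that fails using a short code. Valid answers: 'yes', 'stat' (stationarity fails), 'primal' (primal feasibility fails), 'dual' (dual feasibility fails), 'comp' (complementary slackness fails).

Gradient of f: grad f(x) = Q x + c = (-4, -2)
Constraint values g_i(x) = a_i^T x - b_i:
  g_1((-3, 3)) = -3
Stationarity residual: grad f(x) + sum_i lambda_i a_i = (0, 0)
  -> stationarity OK
Primal feasibility (all g_i <= 0): OK
Dual feasibility (all lambda_i >= 0): OK
Complementary slackness (lambda_i * g_i(x) = 0 for all i): FAILS

Verdict: the first failing condition is complementary_slackness -> comp.

comp


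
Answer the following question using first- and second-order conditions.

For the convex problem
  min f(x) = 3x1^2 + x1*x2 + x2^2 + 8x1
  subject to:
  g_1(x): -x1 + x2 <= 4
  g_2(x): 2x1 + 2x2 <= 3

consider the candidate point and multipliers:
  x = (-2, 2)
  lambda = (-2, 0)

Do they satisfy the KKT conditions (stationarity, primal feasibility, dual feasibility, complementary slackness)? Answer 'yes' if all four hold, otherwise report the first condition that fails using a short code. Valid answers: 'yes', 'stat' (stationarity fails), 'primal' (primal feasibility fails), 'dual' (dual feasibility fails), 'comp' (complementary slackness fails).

Gradient of f: grad f(x) = Q x + c = (-2, 2)
Constraint values g_i(x) = a_i^T x - b_i:
  g_1((-2, 2)) = 0
  g_2((-2, 2)) = -3
Stationarity residual: grad f(x) + sum_i lambda_i a_i = (0, 0)
  -> stationarity OK
Primal feasibility (all g_i <= 0): OK
Dual feasibility (all lambda_i >= 0): FAILS
Complementary slackness (lambda_i * g_i(x) = 0 for all i): OK

Verdict: the first failing condition is dual_feasibility -> dual.

dual


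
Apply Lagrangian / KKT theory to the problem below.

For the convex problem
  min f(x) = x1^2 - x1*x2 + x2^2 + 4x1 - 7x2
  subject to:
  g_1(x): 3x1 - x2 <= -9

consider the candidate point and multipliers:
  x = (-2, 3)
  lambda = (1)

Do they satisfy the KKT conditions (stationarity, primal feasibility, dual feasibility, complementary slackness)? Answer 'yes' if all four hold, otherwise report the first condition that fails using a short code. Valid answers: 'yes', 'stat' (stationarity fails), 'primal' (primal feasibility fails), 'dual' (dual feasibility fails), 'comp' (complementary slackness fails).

Gradient of f: grad f(x) = Q x + c = (-3, 1)
Constraint values g_i(x) = a_i^T x - b_i:
  g_1((-2, 3)) = 0
Stationarity residual: grad f(x) + sum_i lambda_i a_i = (0, 0)
  -> stationarity OK
Primal feasibility (all g_i <= 0): OK
Dual feasibility (all lambda_i >= 0): OK
Complementary slackness (lambda_i * g_i(x) = 0 for all i): OK

Verdict: yes, KKT holds.

yes


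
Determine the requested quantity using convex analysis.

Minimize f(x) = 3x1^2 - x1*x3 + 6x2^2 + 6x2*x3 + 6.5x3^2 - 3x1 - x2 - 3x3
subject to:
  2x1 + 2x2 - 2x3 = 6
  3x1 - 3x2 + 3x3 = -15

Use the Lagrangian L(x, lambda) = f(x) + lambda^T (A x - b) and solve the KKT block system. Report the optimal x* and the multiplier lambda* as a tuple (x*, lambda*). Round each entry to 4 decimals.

Form the Lagrangian:
  L(x, lambda) = (1/2) x^T Q x + c^T x + lambda^T (A x - b)
Stationarity (grad_x L = 0): Q x + c + A^T lambda = 0.
Primal feasibility: A x = b.

This gives the KKT block system:
  [ Q   A^T ] [ x     ]   [-c ]
  [ A    0  ] [ lambda ] = [ b ]

Solving the linear system:
  x*      = (-1, 2.1351, -1.8649)
  lambda* = (-1.5743, 3.4279)
  f(x*)   = 33.6622

x* = (-1, 2.1351, -1.8649), lambda* = (-1.5743, 3.4279)


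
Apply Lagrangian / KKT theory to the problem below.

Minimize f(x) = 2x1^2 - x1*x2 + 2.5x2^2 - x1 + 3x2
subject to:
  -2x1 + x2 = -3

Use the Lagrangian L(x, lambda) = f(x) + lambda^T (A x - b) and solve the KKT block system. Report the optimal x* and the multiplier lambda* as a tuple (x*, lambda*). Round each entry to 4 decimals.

Form the Lagrangian:
  L(x, lambda) = (1/2) x^T Q x + c^T x + lambda^T (A x - b)
Stationarity (grad_x L = 0): Q x + c + A^T lambda = 0.
Primal feasibility: A x = b.

This gives the KKT block system:
  [ Q   A^T ] [ x     ]   [-c ]
  [ A    0  ] [ lambda ] = [ b ]

Solving the linear system:
  x*      = (1.1, -0.8)
  lambda* = (2.1)
  f(x*)   = 1.4

x* = (1.1, -0.8), lambda* = (2.1)


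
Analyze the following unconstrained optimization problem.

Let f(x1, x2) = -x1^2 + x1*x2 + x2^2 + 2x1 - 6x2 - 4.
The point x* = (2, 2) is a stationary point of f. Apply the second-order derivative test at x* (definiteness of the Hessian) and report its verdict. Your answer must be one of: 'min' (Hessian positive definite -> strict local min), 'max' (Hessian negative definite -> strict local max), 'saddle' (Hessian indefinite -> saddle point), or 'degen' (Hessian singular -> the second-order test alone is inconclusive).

Compute the Hessian H = grad^2 f:
  H = [[-2, 1], [1, 2]]
Verify stationarity: grad f(x*) = H x* + g = (0, 0).
Eigenvalues of H: -2.2361, 2.2361.
Eigenvalues have mixed signs, so H is indefinite -> x* is a saddle point.

saddle


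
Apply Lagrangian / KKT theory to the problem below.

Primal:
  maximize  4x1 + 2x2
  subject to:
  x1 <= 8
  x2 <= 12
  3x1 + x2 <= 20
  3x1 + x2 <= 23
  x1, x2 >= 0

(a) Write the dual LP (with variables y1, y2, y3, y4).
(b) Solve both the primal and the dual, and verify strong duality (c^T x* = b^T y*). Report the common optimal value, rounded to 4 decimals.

The standard primal-dual pair for 'max c^T x s.t. A x <= b, x >= 0' is:
  Dual:  min b^T y  s.t.  A^T y >= c,  y >= 0.

So the dual LP is:
  minimize  8y1 + 12y2 + 20y3 + 23y4
  subject to:
    y1 + 3y3 + 3y4 >= 4
    y2 + y3 + y4 >= 2
    y1, y2, y3, y4 >= 0

Solving the primal: x* = (2.6667, 12).
  primal value c^T x* = 34.6667.
Solving the dual: y* = (0, 0.6667, 1.3333, 0).
  dual value b^T y* = 34.6667.
Strong duality: c^T x* = b^T y*. Confirmed.

34.6667


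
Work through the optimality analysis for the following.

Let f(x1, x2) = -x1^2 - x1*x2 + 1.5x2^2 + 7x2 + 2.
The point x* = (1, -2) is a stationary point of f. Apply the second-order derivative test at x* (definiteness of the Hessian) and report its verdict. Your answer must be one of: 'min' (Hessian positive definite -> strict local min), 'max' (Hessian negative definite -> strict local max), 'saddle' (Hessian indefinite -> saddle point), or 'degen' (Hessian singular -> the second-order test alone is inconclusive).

Compute the Hessian H = grad^2 f:
  H = [[-2, -1], [-1, 3]]
Verify stationarity: grad f(x*) = H x* + g = (0, 0).
Eigenvalues of H: -2.1926, 3.1926.
Eigenvalues have mixed signs, so H is indefinite -> x* is a saddle point.

saddle


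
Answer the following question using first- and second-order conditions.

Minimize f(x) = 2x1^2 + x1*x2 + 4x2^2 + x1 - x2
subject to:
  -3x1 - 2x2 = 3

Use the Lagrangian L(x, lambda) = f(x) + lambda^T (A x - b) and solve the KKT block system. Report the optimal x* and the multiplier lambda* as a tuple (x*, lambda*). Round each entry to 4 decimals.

Form the Lagrangian:
  L(x, lambda) = (1/2) x^T Q x + c^T x + lambda^T (A x - b)
Stationarity (grad_x L = 0): Q x + c + A^T lambda = 0.
Primal feasibility: A x = b.

This gives the KKT block system:
  [ Q   A^T ] [ x     ]   [-c ]
  [ A    0  ] [ lambda ] = [ b ]

Solving the linear system:
  x*      = (-1, 0)
  lambda* = (-1)
  f(x*)   = 1

x* = (-1, 0), lambda* = (-1)


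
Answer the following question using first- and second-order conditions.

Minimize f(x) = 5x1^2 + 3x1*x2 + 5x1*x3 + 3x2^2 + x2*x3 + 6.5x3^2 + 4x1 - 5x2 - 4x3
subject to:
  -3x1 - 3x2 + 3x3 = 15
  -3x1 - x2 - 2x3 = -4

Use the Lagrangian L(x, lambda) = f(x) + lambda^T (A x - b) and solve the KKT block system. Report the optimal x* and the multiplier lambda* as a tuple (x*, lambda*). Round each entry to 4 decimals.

Form the Lagrangian:
  L(x, lambda) = (1/2) x^T Q x + c^T x + lambda^T (A x - b)
Stationarity (grad_x L = 0): Q x + c + A^T lambda = 0.
Primal feasibility: A x = b.

This gives the KKT block system:
  [ Q   A^T ] [ x     ]   [-c ]
  [ A    0  ] [ lambda ] = [ b ]

Solving the linear system:
  x*      = (-0.7963, -0.6728, 3.5309)
  lambda* = (-5.893, 9.784)
  f(x*)   = 56.7932

x* = (-0.7963, -0.6728, 3.5309), lambda* = (-5.893, 9.784)


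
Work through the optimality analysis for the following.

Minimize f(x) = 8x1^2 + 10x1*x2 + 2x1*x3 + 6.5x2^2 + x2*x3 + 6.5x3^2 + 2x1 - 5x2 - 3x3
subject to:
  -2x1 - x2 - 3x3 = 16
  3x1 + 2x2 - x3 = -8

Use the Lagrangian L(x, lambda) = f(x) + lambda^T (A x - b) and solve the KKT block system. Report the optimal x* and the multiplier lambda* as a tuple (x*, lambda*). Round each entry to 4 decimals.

Form the Lagrangian:
  L(x, lambda) = (1/2) x^T Q x + c^T x + lambda^T (A x - b)
Stationarity (grad_x L = 0): Q x + c + A^T lambda = 0.
Primal feasibility: A x = b.

This gives the KKT block system:
  [ Q   A^T ] [ x     ]   [-c ]
  [ A    0  ] [ lambda ] = [ b ]

Solving the linear system:
  x*      = (-4.4951, 1.3495, -2.7864)
  lambda* = (-18.4175, 8.3883)
  f(x*)   = 177.2039

x* = (-4.4951, 1.3495, -2.7864), lambda* = (-18.4175, 8.3883)


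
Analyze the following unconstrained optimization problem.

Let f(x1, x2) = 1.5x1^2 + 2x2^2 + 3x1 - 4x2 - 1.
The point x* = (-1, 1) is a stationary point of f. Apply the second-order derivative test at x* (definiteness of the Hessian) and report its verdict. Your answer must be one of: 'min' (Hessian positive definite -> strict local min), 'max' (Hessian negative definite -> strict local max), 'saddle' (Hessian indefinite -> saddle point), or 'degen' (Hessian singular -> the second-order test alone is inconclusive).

Compute the Hessian H = grad^2 f:
  H = [[3, 0], [0, 4]]
Verify stationarity: grad f(x*) = H x* + g = (0, 0).
Eigenvalues of H: 3, 4.
Both eigenvalues > 0, so H is positive definite -> x* is a strict local min.

min


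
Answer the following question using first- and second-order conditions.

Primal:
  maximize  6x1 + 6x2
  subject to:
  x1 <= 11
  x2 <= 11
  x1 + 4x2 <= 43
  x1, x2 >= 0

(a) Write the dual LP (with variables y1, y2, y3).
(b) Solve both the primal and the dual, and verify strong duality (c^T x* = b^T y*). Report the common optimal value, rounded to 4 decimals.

The standard primal-dual pair for 'max c^T x s.t. A x <= b, x >= 0' is:
  Dual:  min b^T y  s.t.  A^T y >= c,  y >= 0.

So the dual LP is:
  minimize  11y1 + 11y2 + 43y3
  subject to:
    y1 + y3 >= 6
    y2 + 4y3 >= 6
    y1, y2, y3 >= 0

Solving the primal: x* = (11, 8).
  primal value c^T x* = 114.
Solving the dual: y* = (4.5, 0, 1.5).
  dual value b^T y* = 114.
Strong duality: c^T x* = b^T y*. Confirmed.

114


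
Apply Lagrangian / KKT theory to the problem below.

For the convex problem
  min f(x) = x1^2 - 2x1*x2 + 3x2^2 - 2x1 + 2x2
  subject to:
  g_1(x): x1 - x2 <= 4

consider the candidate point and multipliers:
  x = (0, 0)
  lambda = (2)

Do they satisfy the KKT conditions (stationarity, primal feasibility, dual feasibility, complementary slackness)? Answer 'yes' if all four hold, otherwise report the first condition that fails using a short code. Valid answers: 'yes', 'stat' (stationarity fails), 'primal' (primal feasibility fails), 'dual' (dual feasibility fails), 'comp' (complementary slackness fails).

Gradient of f: grad f(x) = Q x + c = (-2, 2)
Constraint values g_i(x) = a_i^T x - b_i:
  g_1((0, 0)) = -4
Stationarity residual: grad f(x) + sum_i lambda_i a_i = (0, 0)
  -> stationarity OK
Primal feasibility (all g_i <= 0): OK
Dual feasibility (all lambda_i >= 0): OK
Complementary slackness (lambda_i * g_i(x) = 0 for all i): FAILS

Verdict: the first failing condition is complementary_slackness -> comp.

comp


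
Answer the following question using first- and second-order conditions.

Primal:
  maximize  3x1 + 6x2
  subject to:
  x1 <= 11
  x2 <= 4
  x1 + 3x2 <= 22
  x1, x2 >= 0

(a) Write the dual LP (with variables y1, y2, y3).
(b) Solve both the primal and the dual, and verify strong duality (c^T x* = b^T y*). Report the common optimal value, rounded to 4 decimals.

The standard primal-dual pair for 'max c^T x s.t. A x <= b, x >= 0' is:
  Dual:  min b^T y  s.t.  A^T y >= c,  y >= 0.

So the dual LP is:
  minimize  11y1 + 4y2 + 22y3
  subject to:
    y1 + y3 >= 3
    y2 + 3y3 >= 6
    y1, y2, y3 >= 0

Solving the primal: x* = (11, 3.6667).
  primal value c^T x* = 55.
Solving the dual: y* = (1, 0, 2).
  dual value b^T y* = 55.
Strong duality: c^T x* = b^T y*. Confirmed.

55


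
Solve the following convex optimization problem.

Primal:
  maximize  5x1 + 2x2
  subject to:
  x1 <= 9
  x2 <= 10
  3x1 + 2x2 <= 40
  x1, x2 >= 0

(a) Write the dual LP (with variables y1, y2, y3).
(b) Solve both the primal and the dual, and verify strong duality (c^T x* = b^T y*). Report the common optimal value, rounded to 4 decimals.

The standard primal-dual pair for 'max c^T x s.t. A x <= b, x >= 0' is:
  Dual:  min b^T y  s.t.  A^T y >= c,  y >= 0.

So the dual LP is:
  minimize  9y1 + 10y2 + 40y3
  subject to:
    y1 + 3y3 >= 5
    y2 + 2y3 >= 2
    y1, y2, y3 >= 0

Solving the primal: x* = (9, 6.5).
  primal value c^T x* = 58.
Solving the dual: y* = (2, 0, 1).
  dual value b^T y* = 58.
Strong duality: c^T x* = b^T y*. Confirmed.

58


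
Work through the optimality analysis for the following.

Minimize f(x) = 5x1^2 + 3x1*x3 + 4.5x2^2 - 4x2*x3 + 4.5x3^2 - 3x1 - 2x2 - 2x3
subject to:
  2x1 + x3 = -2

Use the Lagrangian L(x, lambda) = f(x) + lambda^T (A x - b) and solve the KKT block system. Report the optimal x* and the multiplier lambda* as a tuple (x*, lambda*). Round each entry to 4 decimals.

Form the Lagrangian:
  L(x, lambda) = (1/2) x^T Q x + c^T x + lambda^T (A x - b)
Stationarity (grad_x L = 0): Q x + c + A^T lambda = 0.
Primal feasibility: A x = b.

This gives the KKT block system:
  [ Q   A^T ] [ x     ]   [-c ]
  [ A    0  ] [ lambda ] = [ b ]

Solving the linear system:
  x*      = (-0.9545, 0.1818, -0.0909)
  lambda* = (6.4091)
  f(x*)   = 7.75

x* = (-0.9545, 0.1818, -0.0909), lambda* = (6.4091)


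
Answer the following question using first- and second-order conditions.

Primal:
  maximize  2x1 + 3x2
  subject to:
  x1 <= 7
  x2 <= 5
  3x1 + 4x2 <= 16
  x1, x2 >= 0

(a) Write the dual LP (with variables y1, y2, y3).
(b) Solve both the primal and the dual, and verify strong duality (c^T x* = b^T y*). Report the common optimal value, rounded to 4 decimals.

The standard primal-dual pair for 'max c^T x s.t. A x <= b, x >= 0' is:
  Dual:  min b^T y  s.t.  A^T y >= c,  y >= 0.

So the dual LP is:
  minimize  7y1 + 5y2 + 16y3
  subject to:
    y1 + 3y3 >= 2
    y2 + 4y3 >= 3
    y1, y2, y3 >= 0

Solving the primal: x* = (0, 4).
  primal value c^T x* = 12.
Solving the dual: y* = (0, 0, 0.75).
  dual value b^T y* = 12.
Strong duality: c^T x* = b^T y*. Confirmed.

12


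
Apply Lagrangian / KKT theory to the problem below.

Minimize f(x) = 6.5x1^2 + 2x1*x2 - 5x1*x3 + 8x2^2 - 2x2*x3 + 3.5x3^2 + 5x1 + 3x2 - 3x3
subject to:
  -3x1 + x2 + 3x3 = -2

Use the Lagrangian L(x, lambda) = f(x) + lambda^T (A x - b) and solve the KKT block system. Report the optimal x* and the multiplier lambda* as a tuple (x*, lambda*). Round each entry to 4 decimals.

Form the Lagrangian:
  L(x, lambda) = (1/2) x^T Q x + c^T x + lambda^T (A x - b)
Stationarity (grad_x L = 0): Q x + c + A^T lambda = 0.
Primal feasibility: A x = b.

This gives the KKT block system:
  [ Q   A^T ] [ x     ]   [-c ]
  [ A    0  ] [ lambda ] = [ b ]

Solving the linear system:
  x*      = (-0.0923, -0.3838, -0.631)
  lambda* = (2.0627)
  f(x*)   = 2.203

x* = (-0.0923, -0.3838, -0.631), lambda* = (2.0627)


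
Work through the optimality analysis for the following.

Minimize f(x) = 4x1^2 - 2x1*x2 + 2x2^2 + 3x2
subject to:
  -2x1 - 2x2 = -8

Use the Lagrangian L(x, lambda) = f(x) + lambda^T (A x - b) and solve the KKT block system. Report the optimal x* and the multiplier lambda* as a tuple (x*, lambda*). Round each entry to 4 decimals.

Form the Lagrangian:
  L(x, lambda) = (1/2) x^T Q x + c^T x + lambda^T (A x - b)
Stationarity (grad_x L = 0): Q x + c + A^T lambda = 0.
Primal feasibility: A x = b.

This gives the KKT block system:
  [ Q   A^T ] [ x     ]   [-c ]
  [ A    0  ] [ lambda ] = [ b ]

Solving the linear system:
  x*      = (1.6875, 2.3125)
  lambda* = (4.4375)
  f(x*)   = 21.2188

x* = (1.6875, 2.3125), lambda* = (4.4375)


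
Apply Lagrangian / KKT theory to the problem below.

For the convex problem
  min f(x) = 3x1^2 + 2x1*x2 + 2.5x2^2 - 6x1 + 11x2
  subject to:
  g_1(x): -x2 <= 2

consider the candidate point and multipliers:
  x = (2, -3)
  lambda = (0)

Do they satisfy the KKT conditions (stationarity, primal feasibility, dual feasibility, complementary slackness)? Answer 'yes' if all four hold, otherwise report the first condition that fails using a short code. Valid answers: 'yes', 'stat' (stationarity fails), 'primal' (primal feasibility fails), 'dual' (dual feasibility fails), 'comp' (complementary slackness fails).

Gradient of f: grad f(x) = Q x + c = (0, 0)
Constraint values g_i(x) = a_i^T x - b_i:
  g_1((2, -3)) = 1
Stationarity residual: grad f(x) + sum_i lambda_i a_i = (0, 0)
  -> stationarity OK
Primal feasibility (all g_i <= 0): FAILS
Dual feasibility (all lambda_i >= 0): OK
Complementary slackness (lambda_i * g_i(x) = 0 for all i): OK

Verdict: the first failing condition is primal_feasibility -> primal.

primal


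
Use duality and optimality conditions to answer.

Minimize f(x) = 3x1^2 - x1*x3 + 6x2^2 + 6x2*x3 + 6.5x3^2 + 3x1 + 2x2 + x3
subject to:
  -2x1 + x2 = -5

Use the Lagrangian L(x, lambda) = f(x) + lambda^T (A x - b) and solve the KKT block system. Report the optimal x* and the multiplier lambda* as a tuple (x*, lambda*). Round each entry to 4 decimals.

Form the Lagrangian:
  L(x, lambda) = (1/2) x^T Q x + c^T x + lambda^T (A x - b)
Stationarity (grad_x L = 0): Q x + c + A^T lambda = 0.
Primal feasibility: A x = b.

This gives the KKT block system:
  [ Q   A^T ] [ x     ]   [-c ]
  [ A    0  ] [ lambda ] = [ b ]

Solving the linear system:
  x*      = (1.9793, -1.0413, 0.5559)
  lambda* = (7.1601)
  f(x*)   = 20.1059

x* = (1.9793, -1.0413, 0.5559), lambda* = (7.1601)


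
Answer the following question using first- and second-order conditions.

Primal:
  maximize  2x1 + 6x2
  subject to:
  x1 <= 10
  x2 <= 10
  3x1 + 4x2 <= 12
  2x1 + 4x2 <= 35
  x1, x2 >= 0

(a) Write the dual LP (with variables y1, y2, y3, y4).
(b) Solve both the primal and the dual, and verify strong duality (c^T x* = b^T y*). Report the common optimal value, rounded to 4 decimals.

The standard primal-dual pair for 'max c^T x s.t. A x <= b, x >= 0' is:
  Dual:  min b^T y  s.t.  A^T y >= c,  y >= 0.

So the dual LP is:
  minimize  10y1 + 10y2 + 12y3 + 35y4
  subject to:
    y1 + 3y3 + 2y4 >= 2
    y2 + 4y3 + 4y4 >= 6
    y1, y2, y3, y4 >= 0

Solving the primal: x* = (0, 3).
  primal value c^T x* = 18.
Solving the dual: y* = (0, 0, 1.5, 0).
  dual value b^T y* = 18.
Strong duality: c^T x* = b^T y*. Confirmed.

18


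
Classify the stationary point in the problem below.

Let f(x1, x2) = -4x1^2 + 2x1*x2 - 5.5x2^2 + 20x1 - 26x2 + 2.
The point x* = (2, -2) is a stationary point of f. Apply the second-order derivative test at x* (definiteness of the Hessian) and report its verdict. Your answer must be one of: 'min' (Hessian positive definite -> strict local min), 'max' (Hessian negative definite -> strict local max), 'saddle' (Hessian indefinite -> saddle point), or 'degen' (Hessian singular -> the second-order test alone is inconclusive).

Compute the Hessian H = grad^2 f:
  H = [[-8, 2], [2, -11]]
Verify stationarity: grad f(x*) = H x* + g = (0, 0).
Eigenvalues of H: -12, -7.
Both eigenvalues < 0, so H is negative definite -> x* is a strict local max.

max


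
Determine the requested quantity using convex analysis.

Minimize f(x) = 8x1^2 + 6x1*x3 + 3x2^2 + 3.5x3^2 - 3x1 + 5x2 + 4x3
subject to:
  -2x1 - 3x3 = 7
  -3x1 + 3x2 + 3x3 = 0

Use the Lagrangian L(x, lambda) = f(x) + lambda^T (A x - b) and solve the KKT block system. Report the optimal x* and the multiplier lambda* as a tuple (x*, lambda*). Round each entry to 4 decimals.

Form the Lagrangian:
  L(x, lambda) = (1/2) x^T Q x + c^T x + lambda^T (A x - b)
Stationarity (grad_x L = 0): Q x + c + A^T lambda = 0.
Primal feasibility: A x = b.

This gives the KKT block system:
  [ Q   A^T ] [ x     ]   [-c ]
  [ A    0  ] [ lambda ] = [ b ]

Solving the linear system:
  x*      = (-0.824, 0.96, -1.784)
  lambda* = (-8.064, -3.5867)
  f(x*)   = 28.292

x* = (-0.824, 0.96, -1.784), lambda* = (-8.064, -3.5867)


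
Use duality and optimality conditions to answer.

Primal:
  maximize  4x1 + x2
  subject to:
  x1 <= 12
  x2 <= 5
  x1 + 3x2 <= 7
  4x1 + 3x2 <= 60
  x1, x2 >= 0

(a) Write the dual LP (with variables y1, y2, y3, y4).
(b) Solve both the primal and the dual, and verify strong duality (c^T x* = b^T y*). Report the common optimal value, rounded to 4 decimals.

The standard primal-dual pair for 'max c^T x s.t. A x <= b, x >= 0' is:
  Dual:  min b^T y  s.t.  A^T y >= c,  y >= 0.

So the dual LP is:
  minimize  12y1 + 5y2 + 7y3 + 60y4
  subject to:
    y1 + y3 + 4y4 >= 4
    y2 + 3y3 + 3y4 >= 1
    y1, y2, y3, y4 >= 0

Solving the primal: x* = (7, 0).
  primal value c^T x* = 28.
Solving the dual: y* = (0, 0, 4, 0).
  dual value b^T y* = 28.
Strong duality: c^T x* = b^T y*. Confirmed.

28


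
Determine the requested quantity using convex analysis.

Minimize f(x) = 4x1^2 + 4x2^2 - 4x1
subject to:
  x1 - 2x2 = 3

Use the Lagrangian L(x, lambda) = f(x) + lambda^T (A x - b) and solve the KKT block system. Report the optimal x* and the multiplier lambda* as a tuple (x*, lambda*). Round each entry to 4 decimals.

Form the Lagrangian:
  L(x, lambda) = (1/2) x^T Q x + c^T x + lambda^T (A x - b)
Stationarity (grad_x L = 0): Q x + c + A^T lambda = 0.
Primal feasibility: A x = b.

This gives the KKT block system:
  [ Q   A^T ] [ x     ]   [-c ]
  [ A    0  ] [ lambda ] = [ b ]

Solving the linear system:
  x*      = (1, -1)
  lambda* = (-4)
  f(x*)   = 4

x* = (1, -1), lambda* = (-4)


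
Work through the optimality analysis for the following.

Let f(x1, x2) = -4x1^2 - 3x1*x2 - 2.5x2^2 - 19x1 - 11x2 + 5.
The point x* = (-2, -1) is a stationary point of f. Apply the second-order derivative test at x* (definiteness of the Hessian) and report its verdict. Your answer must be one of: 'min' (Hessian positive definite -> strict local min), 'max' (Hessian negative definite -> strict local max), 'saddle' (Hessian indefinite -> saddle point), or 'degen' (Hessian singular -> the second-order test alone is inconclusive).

Compute the Hessian H = grad^2 f:
  H = [[-8, -3], [-3, -5]]
Verify stationarity: grad f(x*) = H x* + g = (0, 0).
Eigenvalues of H: -9.8541, -3.1459.
Both eigenvalues < 0, so H is negative definite -> x* is a strict local max.

max


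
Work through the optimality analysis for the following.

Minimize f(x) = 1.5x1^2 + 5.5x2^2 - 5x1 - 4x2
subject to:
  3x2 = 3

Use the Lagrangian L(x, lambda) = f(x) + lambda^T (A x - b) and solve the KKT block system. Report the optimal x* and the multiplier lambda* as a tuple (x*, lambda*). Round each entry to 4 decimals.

Form the Lagrangian:
  L(x, lambda) = (1/2) x^T Q x + c^T x + lambda^T (A x - b)
Stationarity (grad_x L = 0): Q x + c + A^T lambda = 0.
Primal feasibility: A x = b.

This gives the KKT block system:
  [ Q   A^T ] [ x     ]   [-c ]
  [ A    0  ] [ lambda ] = [ b ]

Solving the linear system:
  x*      = (1.6667, 1)
  lambda* = (-2.3333)
  f(x*)   = -2.6667

x* = (1.6667, 1), lambda* = (-2.3333)


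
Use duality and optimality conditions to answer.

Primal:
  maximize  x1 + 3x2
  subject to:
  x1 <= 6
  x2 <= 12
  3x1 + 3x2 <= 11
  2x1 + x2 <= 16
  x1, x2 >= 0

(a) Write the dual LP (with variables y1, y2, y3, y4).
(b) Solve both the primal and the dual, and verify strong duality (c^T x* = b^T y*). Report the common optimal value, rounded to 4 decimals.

The standard primal-dual pair for 'max c^T x s.t. A x <= b, x >= 0' is:
  Dual:  min b^T y  s.t.  A^T y >= c,  y >= 0.

So the dual LP is:
  minimize  6y1 + 12y2 + 11y3 + 16y4
  subject to:
    y1 + 3y3 + 2y4 >= 1
    y2 + 3y3 + y4 >= 3
    y1, y2, y3, y4 >= 0

Solving the primal: x* = (0, 3.6667).
  primal value c^T x* = 11.
Solving the dual: y* = (0, 0, 1, 0).
  dual value b^T y* = 11.
Strong duality: c^T x* = b^T y*. Confirmed.

11


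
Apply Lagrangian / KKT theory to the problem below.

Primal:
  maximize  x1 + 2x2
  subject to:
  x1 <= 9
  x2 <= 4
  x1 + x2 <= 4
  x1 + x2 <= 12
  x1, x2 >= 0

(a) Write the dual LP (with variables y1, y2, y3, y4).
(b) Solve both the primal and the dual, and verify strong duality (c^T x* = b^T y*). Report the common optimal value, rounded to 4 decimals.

The standard primal-dual pair for 'max c^T x s.t. A x <= b, x >= 0' is:
  Dual:  min b^T y  s.t.  A^T y >= c,  y >= 0.

So the dual LP is:
  minimize  9y1 + 4y2 + 4y3 + 12y4
  subject to:
    y1 + y3 + y4 >= 1
    y2 + y3 + y4 >= 2
    y1, y2, y3, y4 >= 0

Solving the primal: x* = (0, 4).
  primal value c^T x* = 8.
Solving the dual: y* = (0, 1, 1, 0).
  dual value b^T y* = 8.
Strong duality: c^T x* = b^T y*. Confirmed.

8


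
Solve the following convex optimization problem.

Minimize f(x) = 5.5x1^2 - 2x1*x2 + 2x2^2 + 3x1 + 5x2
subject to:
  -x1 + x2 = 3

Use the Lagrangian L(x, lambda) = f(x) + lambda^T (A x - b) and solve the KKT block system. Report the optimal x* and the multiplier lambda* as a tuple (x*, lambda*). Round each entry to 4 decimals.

Form the Lagrangian:
  L(x, lambda) = (1/2) x^T Q x + c^T x + lambda^T (A x - b)
Stationarity (grad_x L = 0): Q x + c + A^T lambda = 0.
Primal feasibility: A x = b.

This gives the KKT block system:
  [ Q   A^T ] [ x     ]   [-c ]
  [ A    0  ] [ lambda ] = [ b ]

Solving the linear system:
  x*      = (-1.2727, 1.7273)
  lambda* = (-14.4545)
  f(x*)   = 24.0909

x* = (-1.2727, 1.7273), lambda* = (-14.4545)


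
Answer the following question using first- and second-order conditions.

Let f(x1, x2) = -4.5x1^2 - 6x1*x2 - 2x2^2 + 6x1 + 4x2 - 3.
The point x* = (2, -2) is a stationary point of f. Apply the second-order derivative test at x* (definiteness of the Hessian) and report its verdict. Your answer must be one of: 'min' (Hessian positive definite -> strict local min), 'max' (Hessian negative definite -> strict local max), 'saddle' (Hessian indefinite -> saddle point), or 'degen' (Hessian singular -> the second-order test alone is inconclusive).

Compute the Hessian H = grad^2 f:
  H = [[-9, -6], [-6, -4]]
Verify stationarity: grad f(x*) = H x* + g = (0, 0).
Eigenvalues of H: -13, 0.
H has a zero eigenvalue (singular; negative semidefinite but not definite), so H is neither positive definite, negative definite, nor indefinite. The second-order test alone is inconclusive -> degen.
(Indeed, f is constant along the null direction of H through x*, so x* is not a strict local extremum.)

degen


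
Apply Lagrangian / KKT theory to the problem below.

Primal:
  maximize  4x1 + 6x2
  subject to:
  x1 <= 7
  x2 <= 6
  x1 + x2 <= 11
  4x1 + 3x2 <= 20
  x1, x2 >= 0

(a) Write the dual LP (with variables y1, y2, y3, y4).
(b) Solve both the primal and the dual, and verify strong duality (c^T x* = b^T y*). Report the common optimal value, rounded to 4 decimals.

The standard primal-dual pair for 'max c^T x s.t. A x <= b, x >= 0' is:
  Dual:  min b^T y  s.t.  A^T y >= c,  y >= 0.

So the dual LP is:
  minimize  7y1 + 6y2 + 11y3 + 20y4
  subject to:
    y1 + y3 + 4y4 >= 4
    y2 + y3 + 3y4 >= 6
    y1, y2, y3, y4 >= 0

Solving the primal: x* = (0.5, 6).
  primal value c^T x* = 38.
Solving the dual: y* = (0, 3, 0, 1).
  dual value b^T y* = 38.
Strong duality: c^T x* = b^T y*. Confirmed.

38


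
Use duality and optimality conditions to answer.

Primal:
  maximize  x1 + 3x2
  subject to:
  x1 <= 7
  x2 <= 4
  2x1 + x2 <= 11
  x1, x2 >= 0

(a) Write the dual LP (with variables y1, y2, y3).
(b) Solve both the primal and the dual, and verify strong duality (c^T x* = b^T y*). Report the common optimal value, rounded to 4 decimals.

The standard primal-dual pair for 'max c^T x s.t. A x <= b, x >= 0' is:
  Dual:  min b^T y  s.t.  A^T y >= c,  y >= 0.

So the dual LP is:
  minimize  7y1 + 4y2 + 11y3
  subject to:
    y1 + 2y3 >= 1
    y2 + y3 >= 3
    y1, y2, y3 >= 0

Solving the primal: x* = (3.5, 4).
  primal value c^T x* = 15.5.
Solving the dual: y* = (0, 2.5, 0.5).
  dual value b^T y* = 15.5.
Strong duality: c^T x* = b^T y*. Confirmed.

15.5


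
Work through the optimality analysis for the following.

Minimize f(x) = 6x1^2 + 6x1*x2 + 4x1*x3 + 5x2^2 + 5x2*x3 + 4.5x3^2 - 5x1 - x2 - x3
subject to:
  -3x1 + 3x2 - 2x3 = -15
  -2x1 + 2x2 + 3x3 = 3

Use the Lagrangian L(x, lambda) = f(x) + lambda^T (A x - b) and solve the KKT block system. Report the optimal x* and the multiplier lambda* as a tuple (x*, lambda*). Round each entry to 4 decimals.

Form the Lagrangian:
  L(x, lambda) = (1/2) x^T Q x + c^T x + lambda^T (A x - b)
Stationarity (grad_x L = 0): Q x + c + A^T lambda = 0.
Primal feasibility: A x = b.

This gives the KKT block system:
  [ Q   A^T ] [ x     ]   [-c ]
  [ A    0  ] [ lambda ] = [ b ]

Solving the linear system:
  x*      = (0.7941, -2.2059, 3)
  lambda* = (3.552, -3.681)
  f(x*)   = 29.7794

x* = (0.7941, -2.2059, 3), lambda* = (3.552, -3.681)


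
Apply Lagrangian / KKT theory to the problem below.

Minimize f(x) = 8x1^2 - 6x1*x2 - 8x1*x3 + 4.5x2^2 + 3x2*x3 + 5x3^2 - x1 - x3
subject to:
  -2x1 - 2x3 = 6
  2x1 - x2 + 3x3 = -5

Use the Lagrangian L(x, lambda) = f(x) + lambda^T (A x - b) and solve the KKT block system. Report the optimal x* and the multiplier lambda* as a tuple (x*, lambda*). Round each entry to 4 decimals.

Form the Lagrangian:
  L(x, lambda) = (1/2) x^T Q x + c^T x + lambda^T (A x - b)
Stationarity (grad_x L = 0): Q x + c + A^T lambda = 0.
Primal feasibility: A x = b.

This gives the KKT block system:
  [ Q   A^T ] [ x     ]   [-c ]
  [ A    0  ] [ lambda ] = [ b ]

Solving the linear system:
  x*      = (-1.9565, -2.0435, -1.0435)
  lambda* = (-15.6304, -9.7826)
  f(x*)   = 23.9348

x* = (-1.9565, -2.0435, -1.0435), lambda* = (-15.6304, -9.7826)


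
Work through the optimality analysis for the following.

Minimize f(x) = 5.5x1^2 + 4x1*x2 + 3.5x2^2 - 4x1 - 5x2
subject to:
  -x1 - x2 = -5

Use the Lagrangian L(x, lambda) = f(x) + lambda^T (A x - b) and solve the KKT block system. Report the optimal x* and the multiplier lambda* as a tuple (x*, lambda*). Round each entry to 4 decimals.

Form the Lagrangian:
  L(x, lambda) = (1/2) x^T Q x + c^T x + lambda^T (A x - b)
Stationarity (grad_x L = 0): Q x + c + A^T lambda = 0.
Primal feasibility: A x = b.

This gives the KKT block system:
  [ Q   A^T ] [ x     ]   [-c ]
  [ A    0  ] [ lambda ] = [ b ]

Solving the linear system:
  x*      = (1.4, 3.6)
  lambda* = (25.8)
  f(x*)   = 52.7

x* = (1.4, 3.6), lambda* = (25.8)


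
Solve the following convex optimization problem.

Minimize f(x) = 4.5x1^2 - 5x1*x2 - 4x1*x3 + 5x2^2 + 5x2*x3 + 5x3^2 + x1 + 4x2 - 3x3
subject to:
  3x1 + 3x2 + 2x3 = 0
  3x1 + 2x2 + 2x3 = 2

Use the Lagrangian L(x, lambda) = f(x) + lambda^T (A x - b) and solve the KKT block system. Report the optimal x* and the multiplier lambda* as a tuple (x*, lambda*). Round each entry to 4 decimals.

Form the Lagrangian:
  L(x, lambda) = (1/2) x^T Q x + c^T x + lambda^T (A x - b)
Stationarity (grad_x L = 0): Q x + c + A^T lambda = 0.
Primal feasibility: A x = b.

This gives the KKT block system:
  [ Q   A^T ] [ x     ]   [-c ]
  [ A    0  ] [ lambda ] = [ b ]

Solving the linear system:
  x*      = (0.6092, -2, 2.0862)
  lambda* = (14.0402, -16.7529)
  f(x*)   = 9.9282

x* = (0.6092, -2, 2.0862), lambda* = (14.0402, -16.7529)


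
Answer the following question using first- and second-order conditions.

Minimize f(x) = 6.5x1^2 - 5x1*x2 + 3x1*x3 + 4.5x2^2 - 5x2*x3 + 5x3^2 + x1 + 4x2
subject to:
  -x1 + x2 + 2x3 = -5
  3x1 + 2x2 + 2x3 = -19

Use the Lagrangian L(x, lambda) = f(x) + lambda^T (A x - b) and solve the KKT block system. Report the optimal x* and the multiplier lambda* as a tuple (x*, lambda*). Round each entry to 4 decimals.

Form the Lagrangian:
  L(x, lambda) = (1/2) x^T Q x + c^T x + lambda^T (A x - b)
Stationarity (grad_x L = 0): Q x + c + A^T lambda = 0.
Primal feasibility: A x = b.

This gives the KKT block system:
  [ Q   A^T ] [ x     ]   [-c ]
  [ A    0  ] [ lambda ] = [ b ]

Solving the linear system:
  x*      = (-2.5367, -3.8531, -1.8418)
  lambda* = (-2.0234, 5.4045)
  f(x*)   = 37.3101

x* = (-2.5367, -3.8531, -1.8418), lambda* = (-2.0234, 5.4045)


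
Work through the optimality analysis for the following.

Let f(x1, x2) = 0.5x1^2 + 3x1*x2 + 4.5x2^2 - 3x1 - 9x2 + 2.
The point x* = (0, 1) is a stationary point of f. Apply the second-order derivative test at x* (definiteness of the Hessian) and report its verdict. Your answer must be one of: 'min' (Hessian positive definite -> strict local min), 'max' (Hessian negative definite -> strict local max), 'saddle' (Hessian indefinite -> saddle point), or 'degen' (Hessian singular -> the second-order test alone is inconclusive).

Compute the Hessian H = grad^2 f:
  H = [[1, 3], [3, 9]]
Verify stationarity: grad f(x*) = H x* + g = (0, 0).
Eigenvalues of H: 0, 10.
H has a zero eigenvalue (singular; positive semidefinite but not definite), so H is neither positive definite, negative definite, nor indefinite. The second-order test alone is inconclusive -> degen.
(Indeed, f is constant along the null direction of H through x*, so x* is not a strict local extremum.)

degen
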